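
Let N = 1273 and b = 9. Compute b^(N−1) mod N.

710

9^1 ≡ 9 (mod 1273)
9^2 ≡ 9^2 = 81 ≡ 81 (mod 1273)
9^4 ≡ 81^2 = 6561 ≡ 196 (mod 1273)
9^8 ≡ 196^2 = 38416 ≡ 226 (mod 1273)
9^16 ≡ 226^2 = 51076 ≡ 156 (mod 1273)
9^32 ≡ 156^2 = 24336 ≡ 149 (mod 1273)
9^64 ≡ 149^2 = 22201 ≡ 560 (mod 1273)
9^128 ≡ 560^2 = 313600 ≡ 442 (mod 1273)
9^256 ≡ 442^2 = 195364 ≡ 595 (mod 1273)
9^512 ≡ 595^2 = 354025 ≡ 131 (mod 1273)
9^1024 ≡ 131^2 = 17161 ≡ 612 (mod 1273)
1272 = 1024 + 128 + 64 + 32 + 16 + 8 in binary powers of 2.
So 9^1272 ≡ 612 · 442 · 560 · 149 · 156 · 226 ≡ 710 (mod 1273).
Since 710 ≠ 1, base 9 is a Fermat witness: 1273 is composite.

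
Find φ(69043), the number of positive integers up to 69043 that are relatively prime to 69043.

61824

Factor: 69043 = 13 · 47 · 113.
φ(69043) = (13−1) · (47−1) · (113−1) = 12 · 46 · 112 = 61824.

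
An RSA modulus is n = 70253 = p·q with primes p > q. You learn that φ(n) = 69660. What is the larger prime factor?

431

φ(n) = (p−1)(q−1) = n − (p+q) + 1, so p + q = 70253 − 69660 + 1 = 594.
p and q are the roots of t² − 594t + 70253 = 0.
Discriminant: 594² − 4·70253 = 352836 − 281012 = 71824; √71824 = 268.
q = (594 − 268)/2 = 163, p = (594 + 268)/2 = 431.
Check: 163 · 431 = 70253.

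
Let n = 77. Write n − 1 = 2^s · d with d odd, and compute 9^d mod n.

77 − 1 = 76 = 2^2 · 19, so d = 19.
9^1 ≡ 9 (mod 77)
9^2 ≡ 9^2 = 81 ≡ 4 (mod 77)
9^4 ≡ 4^2 = 16 ≡ 16 (mod 77)
9^8 ≡ 16^2 = 256 ≡ 25 (mod 77)
9^16 ≡ 25^2 = 625 ≡ 9 (mod 77)
19 = 16 + 2 + 1 in binary powers of 2.
So 9^19 ≡ 9 · 4 · 9 ≡ 16 (mod 77).
Squaring chain: 16 → 25; never reaches −1, so base 9 is a Miller–Rabin witness that 77 is composite.

16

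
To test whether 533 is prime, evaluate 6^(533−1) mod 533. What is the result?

6^1 ≡ 6 (mod 533)
6^2 ≡ 6^2 = 36 ≡ 36 (mod 533)
6^4 ≡ 36^2 = 1296 ≡ 230 (mod 533)
6^8 ≡ 230^2 = 52900 ≡ 133 (mod 533)
6^16 ≡ 133^2 = 17689 ≡ 100 (mod 533)
6^32 ≡ 100^2 = 10000 ≡ 406 (mod 533)
6^64 ≡ 406^2 = 164836 ≡ 139 (mod 533)
6^128 ≡ 139^2 = 19321 ≡ 133 (mod 533)
6^256 ≡ 133^2 = 17689 ≡ 100 (mod 533)
6^512 ≡ 100^2 = 10000 ≡ 406 (mod 533)
532 = 512 + 16 + 4 in binary powers of 2.
So 6^532 ≡ 406 · 100 · 230 ≡ 373 (mod 533).
Since 373 ≠ 1, base 6 is a Fermat witness: 533 is composite.

373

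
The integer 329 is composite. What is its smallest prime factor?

329 is odd.
Digit sum 14, not divisible by 3.
Ends in 9: not divisible by 5.
7: 329 = 7·47

7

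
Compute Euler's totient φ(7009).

Factor: 7009 = 43 · 163.
φ(7009) = (43−1) · (163−1) = 42 · 162 = 6804.

6804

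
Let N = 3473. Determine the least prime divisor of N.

3473 is odd.
Digit sum 17, not divisible by 3.
Ends in 3: not divisible by 5.
7: 3473 = 7·496 + 1
11: 3473 = 11·315 + 8
13: 3473 = 13·267 + 2
17: 3473 = 17·204 + 5
19: 3473 = 19·182 + 15
23: 3473 = 23·151

23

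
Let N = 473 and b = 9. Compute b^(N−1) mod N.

9^1 ≡ 9 (mod 473)
9^2 ≡ 9^2 = 81 ≡ 81 (mod 473)
9^4 ≡ 81^2 = 6561 ≡ 412 (mod 473)
9^8 ≡ 412^2 = 169744 ≡ 410 (mod 473)
9^16 ≡ 410^2 = 168100 ≡ 185 (mod 473)
9^32 ≡ 185^2 = 34225 ≡ 169 (mod 473)
9^64 ≡ 169^2 = 28561 ≡ 181 (mod 473)
9^128 ≡ 181^2 = 32761 ≡ 124 (mod 473)
9^256 ≡ 124^2 = 15376 ≡ 240 (mod 473)
472 = 256 + 128 + 64 + 16 + 8 in binary powers of 2.
So 9^472 ≡ 240 · 124 · 181 · 185 · 410 ≡ 444 (mod 473).
Since 444 ≠ 1, base 9 is a Fermat witness: 473 is composite.

444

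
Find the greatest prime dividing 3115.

3115 = 5 · 623
623 = 7 · 89
89 is prime.
So 3115 = 5 · 7 · 89; the largest prime factor is 89.

89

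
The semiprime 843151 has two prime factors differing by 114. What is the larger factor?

977

Since p = q + 114, we have 843151 = q(q + 114), so q² + 114q − 843151 = 0.
Discriminant: 114² + 4·843151 = 12996 + 3372604 = 3385600; √3385600 = 1840.
q = (−114 + 1840)/2 = 863, and p = q + 114 = 977.
Check: 863 · 977 = 843151.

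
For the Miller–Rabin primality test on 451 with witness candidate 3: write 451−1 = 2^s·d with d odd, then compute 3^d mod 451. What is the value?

331

451 − 1 = 450 = 2^1 · 225, so d = 225.
3^1 ≡ 3 (mod 451)
3^2 ≡ 3^2 = 9 ≡ 9 (mod 451)
3^4 ≡ 9^2 = 81 ≡ 81 (mod 451)
3^8 ≡ 81^2 = 6561 ≡ 247 (mod 451)
3^16 ≡ 247^2 = 61009 ≡ 124 (mod 451)
3^32 ≡ 124^2 = 15376 ≡ 42 (mod 451)
3^64 ≡ 42^2 = 1764 ≡ 411 (mod 451)
3^128 ≡ 411^2 = 168921 ≡ 247 (mod 451)
225 = 128 + 64 + 32 + 1 in binary powers of 2.
So 3^225 ≡ 247 · 411 · 42 · 3 ≡ 331 (mod 451).
Squaring chain: 331; never reaches −1, so base 3 is a Miller–Rabin witness that 451 is composite.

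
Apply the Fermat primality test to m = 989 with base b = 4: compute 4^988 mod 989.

864

4^1 ≡ 4 (mod 989)
4^2 ≡ 4^2 = 16 ≡ 16 (mod 989)
4^4 ≡ 16^2 = 256 ≡ 256 (mod 989)
4^8 ≡ 256^2 = 65536 ≡ 262 (mod 989)
4^16 ≡ 262^2 = 68644 ≡ 403 (mod 989)
4^32 ≡ 403^2 = 162409 ≡ 213 (mod 989)
4^64 ≡ 213^2 = 45369 ≡ 864 (mod 989)
4^128 ≡ 864^2 = 746496 ≡ 790 (mod 989)
4^256 ≡ 790^2 = 624100 ≡ 41 (mod 989)
4^512 ≡ 41^2 = 1681 ≡ 692 (mod 989)
988 = 512 + 256 + 128 + 64 + 16 + 8 + 4 in binary powers of 2.
So 4^988 ≡ 692 · 41 · 790 · 864 · 403 · 262 · 256 ≡ 864 (mod 989).
Since 864 ≠ 1, base 4 is a Fermat witness: 989 is composite.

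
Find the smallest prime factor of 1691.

19

1691 is odd.
Digit sum 17, not divisible by 3.
Ends in 1: not divisible by 5.
7: 1691 = 7·241 + 4
11: 1691 = 11·153 + 8
13: 1691 = 13·130 + 1
17: 1691 = 17·99 + 8
19: 1691 = 19·89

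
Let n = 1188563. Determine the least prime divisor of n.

1188563 is odd.
Digit sum 32, not divisible by 3.
Ends in 3: not divisible by 5.
7: 1188563 = 7·169794 + 5
11: 1188563 = 11·108051 + 2
13: 1188563 = 13·91427 + 12
17: 1188563 = 17·69915 + 8
19: 1188563 = 19·62555 + 18
23: 1188563 = 23·51676 + 15
29: 1188563 = 29·40984 + 27
31: 1188563 = 31·38340 + 23
37: 1188563 = 37·32123 + 12
41: 1188563 = 41·28989 + 14
43: 1188563 = 43·27641

43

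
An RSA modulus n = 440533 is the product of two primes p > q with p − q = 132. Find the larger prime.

Since p = q + 132, we have 440533 = q(q + 132), so q² + 132q − 440533 = 0.
Discriminant: 132² + 4·440533 = 17424 + 1762132 = 1779556; √1779556 = 1334.
q = (−132 + 1334)/2 = 601, and p = q + 132 = 733.
Check: 601 · 733 = 440533.

733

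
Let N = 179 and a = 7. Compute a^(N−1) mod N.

1

7^1 ≡ 7 (mod 179)
7^2 ≡ 7^2 = 49 ≡ 49 (mod 179)
7^4 ≡ 49^2 = 2401 ≡ 74 (mod 179)
7^8 ≡ 74^2 = 5476 ≡ 106 (mod 179)
7^16 ≡ 106^2 = 11236 ≡ 138 (mod 179)
7^32 ≡ 138^2 = 19044 ≡ 70 (mod 179)
7^64 ≡ 70^2 = 4900 ≡ 67 (mod 179)
7^128 ≡ 67^2 = 4489 ≡ 14 (mod 179)
178 = 128 + 32 + 16 + 2 in binary powers of 2.
So 7^178 ≡ 14 · 70 · 138 · 49 ≡ 1 (mod 179).
Since the result is 1, base 7 gives no evidence that 179 is composite.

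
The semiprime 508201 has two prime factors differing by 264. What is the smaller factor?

593

Since p = q + 264, we have 508201 = q(q + 264), so q² + 264q − 508201 = 0.
Discriminant: 264² + 4·508201 = 69696 + 2032804 = 2102500; √2102500 = 1450.
q = (−264 + 1450)/2 = 593, and p = q + 264 = 857.
Check: 593 · 857 = 508201.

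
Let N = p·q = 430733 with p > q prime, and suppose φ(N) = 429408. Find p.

757

φ(n) = (p−1)(q−1) = n − (p+q) + 1, so p + q = 430733 − 429408 + 1 = 1326.
p and q are the roots of t² − 1326t + 430733 = 0.
Discriminant: 1326² − 4·430733 = 1758276 − 1722932 = 35344; √35344 = 188.
q = (1326 − 188)/2 = 569, p = (1326 + 188)/2 = 757.
Check: 569 · 757 = 430733.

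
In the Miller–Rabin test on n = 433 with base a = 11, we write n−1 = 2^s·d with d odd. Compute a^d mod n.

354

433 − 1 = 432 = 2^4 · 27, so d = 27.
11^1 ≡ 11 (mod 433)
11^2 ≡ 11^2 = 121 ≡ 121 (mod 433)
11^4 ≡ 121^2 = 14641 ≡ 352 (mod 433)
11^8 ≡ 352^2 = 123904 ≡ 66 (mod 433)
11^16 ≡ 66^2 = 4356 ≡ 26 (mod 433)
27 = 16 + 8 + 2 + 1 in binary powers of 2.
So 11^27 ≡ 26 · 66 · 121 · 11 ≡ 354 (mod 433).
Squaring chain: 354 → 179 → 432 → 1; reaches −1, so base 11 does not prove 433 composite.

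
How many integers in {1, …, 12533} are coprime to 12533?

Factor: 12533 = 83 · 151.
φ(12533) = (83−1) · (151−1) = 82 · 150 = 12300.

12300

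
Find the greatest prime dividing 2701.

2701 = 37 · 73
73 is prime.
So 2701 = 37 · 73; the largest prime factor is 73.

73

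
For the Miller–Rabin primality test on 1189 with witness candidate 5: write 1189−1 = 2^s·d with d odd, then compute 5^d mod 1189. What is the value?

1189 − 1 = 1188 = 2^2 · 297, so d = 297.
5^1 ≡ 5 (mod 1189)
5^2 ≡ 5^2 = 25 ≡ 25 (mod 1189)
5^4 ≡ 25^2 = 625 ≡ 625 (mod 1189)
5^8 ≡ 625^2 = 390625 ≡ 633 (mod 1189)
5^16 ≡ 633^2 = 400689 ≡ 1185 (mod 1189)
5^32 ≡ 1185^2 = 1404225 ≡ 16 (mod 1189)
5^64 ≡ 16^2 = 256 ≡ 256 (mod 1189)
5^128 ≡ 256^2 = 65536 ≡ 141 (mod 1189)
5^256 ≡ 141^2 = 19881 ≡ 857 (mod 1189)
297 = 256 + 32 + 8 + 1 in binary powers of 2.
So 5^297 ≡ 857 · 16 · 633 · 5 ≡ 1169 (mod 1189).
Squaring chain: 1169 → 400; never reaches −1, so base 5 is a Miller–Rabin witness that 1189 is composite.

1169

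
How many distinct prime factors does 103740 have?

6

103740 = 2^2 · 25935
25935 = 3 · 8645
8645 = 5 · 1729
1729 = 7 · 247
247 = 13 · 19
103740 = 2^2 · 3 · 5 · 7 · 13 · 19, which has 6 distinct prime factors.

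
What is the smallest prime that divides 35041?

67

35041 is odd.
Digit sum 13, not divisible by 3.
Ends in 1: not divisible by 5.
7: 35041 = 7·5005 + 6
11: 35041 = 11·3185 + 6
13: 35041 = 13·2695 + 6
17: 35041 = 17·2061 + 4
19: 35041 = 19·1844 + 5
23: 35041 = 23·1523 + 12
29: 35041 = 29·1208 + 9
31: 35041 = 31·1130 + 11
37: 35041 = 37·947 + 2
41: 35041 = 41·854 + 27
43: 35041 = 43·814 + 39
47: 35041 = 47·745 + 26
53: 35041 = 53·661 + 8
59: 35041 = 59·593 + 54
61: 35041 = 61·574 + 27
67: 35041 = 67·523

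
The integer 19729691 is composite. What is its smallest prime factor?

67

19729691 is odd.
Digit sum 44, not divisible by 3.
Ends in 1: not divisible by 5.
7: 19729691 = 7·2818527 + 2
11: 19729691 = 11·1793608 + 3
13: 19729691 = 13·1517668 + 7
17: 19729691 = 17·1160570 + 1
19: 19729691 = 19·1038404 + 15
23: 19729691 = 23·857812 + 15
29: 19729691 = 29·680334 + 5
31: 19729691 = 31·636441 + 20
37: 19729691 = 37·533234 + 33
41: 19729691 = 41·481211 + 40
43: 19729691 = 43·458830 + 1
47: 19729691 = 47·419780 + 31
53: 19729691 = 53·372258 + 17
59: 19729691 = 59·334401 + 32
61: 19729691 = 61·323437 + 34
67: 19729691 = 67·294473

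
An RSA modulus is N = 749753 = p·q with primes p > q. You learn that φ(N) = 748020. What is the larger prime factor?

911

φ(n) = (p−1)(q−1) = n − (p+q) + 1, so p + q = 749753 − 748020 + 1 = 1734.
p and q are the roots of t² − 1734t + 749753 = 0.
Discriminant: 1734² − 4·749753 = 3006756 − 2999012 = 7744; √7744 = 88.
q = (1734 − 88)/2 = 823, p = (1734 + 88)/2 = 911.
Check: 823 · 911 = 749753.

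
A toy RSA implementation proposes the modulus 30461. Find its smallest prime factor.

83

30461 is odd.
Digit sum 14, not divisible by 3.
Ends in 1: not divisible by 5.
7: 30461 = 7·4351 + 4
11: 30461 = 11·2769 + 2
13: 30461 = 13·2343 + 2
17: 30461 = 17·1791 + 14
19: 30461 = 19·1603 + 4
23: 30461 = 23·1324 + 9
29: 30461 = 29·1050 + 11
31: 30461 = 31·982 + 19
37: 30461 = 37·823 + 10
41: 30461 = 41·742 + 39
43: 30461 = 43·708 + 17
47: 30461 = 47·648 + 5
53: 30461 = 53·574 + 39
59: 30461 = 59·516 + 17
61: 30461 = 61·499 + 22
67: 30461 = 67·454 + 43
71: 30461 = 71·429 + 2
73: 30461 = 73·417 + 20
79: 30461 = 79·385 + 46
83: 30461 = 83·367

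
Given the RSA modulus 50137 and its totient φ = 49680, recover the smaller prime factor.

181

φ(n) = (p−1)(q−1) = n − (p+q) + 1, so p + q = 50137 − 49680 + 1 = 458.
p and q are the roots of t² − 458t + 50137 = 0.
Discriminant: 458² − 4·50137 = 209764 − 200548 = 9216; √9216 = 96.
q = (458 − 96)/2 = 181, p = (458 + 96)/2 = 277.
Check: 181 · 277 = 50137.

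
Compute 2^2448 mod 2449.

2^1 ≡ 2 (mod 2449)
2^2 ≡ 2^2 = 4 ≡ 4 (mod 2449)
2^4 ≡ 4^2 = 16 ≡ 16 (mod 2449)
2^8 ≡ 16^2 = 256 ≡ 256 (mod 2449)
2^16 ≡ 256^2 = 65536 ≡ 1862 (mod 2449)
2^32 ≡ 1862^2 = 3467044 ≡ 1709 (mod 2449)
2^64 ≡ 1709^2 = 2920681 ≡ 1473 (mod 2449)
2^128 ≡ 1473^2 = 2169729 ≡ 2364 (mod 2449)
2^256 ≡ 2364^2 = 5588496 ≡ 2327 (mod 2449)
2^512 ≡ 2327^2 = 5414929 ≡ 190 (mod 2449)
2^1024 ≡ 190^2 = 36100 ≡ 1814 (mod 2449)
2^2048 ≡ 1814^2 = 3290596 ≡ 1589 (mod 2449)
2448 = 2048 + 256 + 128 + 16 in binary powers of 2.
So 2^2448 ≡ 1589 · 2327 · 2364 · 1862 ≡ 1000 (mod 2449).
Since 1000 ≠ 1, base 2 is a Fermat witness: 2449 is composite.

1000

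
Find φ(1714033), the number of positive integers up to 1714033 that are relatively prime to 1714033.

Factor: 1714033 = 83 · 107 · 193.
φ(1714033) = (83−1) · (107−1) · (193−1) = 82 · 106 · 192 = 1668864.

1668864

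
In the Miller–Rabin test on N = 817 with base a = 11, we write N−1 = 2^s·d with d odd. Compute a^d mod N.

817 − 1 = 816 = 2^4 · 51, so d = 51.
11^1 ≡ 11 (mod 817)
11^2 ≡ 11^2 = 121 ≡ 121 (mod 817)
11^4 ≡ 121^2 = 14641 ≡ 752 (mod 817)
11^8 ≡ 752^2 = 565504 ≡ 140 (mod 817)
11^16 ≡ 140^2 = 19600 ≡ 809 (mod 817)
11^32 ≡ 809^2 = 654481 ≡ 64 (mod 817)
51 = 32 + 16 + 2 + 1 in binary powers of 2.
So 11^51 ≡ 64 · 809 · 121 · 11 ≡ 723 (mod 817).
Squaring chain: 723 → 666 → 742 → 723; never reaches −1, so base 11 is a Miller–Rabin witness that 817 is composite.

723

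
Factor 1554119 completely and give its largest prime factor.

1554119 = 7 · 222017
222017 = 53 · 4189
4189 = 59 · 71
71 is prime.
So 1554119 = 7 · 53 · 59 · 71; the largest prime factor is 71.

71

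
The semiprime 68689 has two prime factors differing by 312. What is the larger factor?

Since p = q + 312, we have 68689 = q(q + 312), so q² + 312q − 68689 = 0.
Discriminant: 312² + 4·68689 = 97344 + 274756 = 372100; √372100 = 610.
q = (−312 + 610)/2 = 149, and p = q + 312 = 461.
Check: 149 · 461 = 68689.

461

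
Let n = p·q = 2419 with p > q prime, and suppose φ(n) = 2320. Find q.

41

φ(n) = (p−1)(q−1) = n − (p+q) + 1, so p + q = 2419 − 2320 + 1 = 100.
p and q are the roots of t² − 100t + 2419 = 0.
Discriminant: 100² − 4·2419 = 10000 − 9676 = 324; √324 = 18.
q = (100 − 18)/2 = 41, p = (100 + 18)/2 = 59.
Check: 41 · 59 = 2419.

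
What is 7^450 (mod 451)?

7^1 ≡ 7 (mod 451)
7^2 ≡ 7^2 = 49 ≡ 49 (mod 451)
7^4 ≡ 49^2 = 2401 ≡ 146 (mod 451)
7^8 ≡ 146^2 = 21316 ≡ 119 (mod 451)
7^16 ≡ 119^2 = 14161 ≡ 180 (mod 451)
7^32 ≡ 180^2 = 32400 ≡ 379 (mod 451)
7^64 ≡ 379^2 = 143641 ≡ 223 (mod 451)
7^128 ≡ 223^2 = 49729 ≡ 119 (mod 451)
7^256 ≡ 119^2 = 14161 ≡ 180 (mod 451)
450 = 256 + 128 + 64 + 2 in binary powers of 2.
So 7^450 ≡ 180 · 119 · 223 · 49 ≡ 419 (mod 451).
Since 419 ≠ 1, base 7 is a Fermat witness: 451 is composite.

419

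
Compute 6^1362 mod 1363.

6^1 ≡ 6 (mod 1363)
6^2 ≡ 6^2 = 36 ≡ 36 (mod 1363)
6^4 ≡ 36^2 = 1296 ≡ 1296 (mod 1363)
6^8 ≡ 1296^2 = 1679616 ≡ 400 (mod 1363)
6^16 ≡ 400^2 = 160000 ≡ 529 (mod 1363)
6^32 ≡ 529^2 = 279841 ≡ 426 (mod 1363)
6^64 ≡ 426^2 = 181476 ≡ 197 (mod 1363)
6^128 ≡ 197^2 = 38809 ≡ 645 (mod 1363)
6^256 ≡ 645^2 = 416025 ≡ 310 (mod 1363)
6^512 ≡ 310^2 = 96100 ≡ 690 (mod 1363)
6^1024 ≡ 690^2 = 476100 ≡ 413 (mod 1363)
1362 = 1024 + 256 + 64 + 16 + 2 in binary powers of 2.
So 6^1362 ≡ 413 · 310 · 197 · 529 · 36 ≡ 397 (mod 1363).
Since 397 ≠ 1, base 6 is a Fermat witness: 1363 is composite.

397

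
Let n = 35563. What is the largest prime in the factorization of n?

61

35563 = 11 · 3233
3233 = 53 · 61
61 is prime.
So 35563 = 11 · 53 · 61; the largest prime factor is 61.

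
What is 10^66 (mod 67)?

10^1 ≡ 10 (mod 67)
10^2 ≡ 10^2 = 100 ≡ 33 (mod 67)
10^4 ≡ 33^2 = 1089 ≡ 17 (mod 67)
10^8 ≡ 17^2 = 289 ≡ 21 (mod 67)
10^16 ≡ 21^2 = 441 ≡ 39 (mod 67)
10^32 ≡ 39^2 = 1521 ≡ 47 (mod 67)
10^64 ≡ 47^2 = 2209 ≡ 65 (mod 67)
66 = 64 + 2 in binary powers of 2.
So 10^66 ≡ 65 · 33 ≡ 1 (mod 67).
Since the result is 1, base 10 gives no evidence that 67 is composite.

1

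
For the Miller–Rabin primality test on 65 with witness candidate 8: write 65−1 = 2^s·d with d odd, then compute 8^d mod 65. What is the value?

8

65 − 1 = 64 = 2^6 · 1, so d = 1.
8^1 ≡ 8 (mod 65)
1 = 1 in binary powers of 2.
So 8^1 ≡ 8 ≡ 8 (mod 65).
Squaring chain: 8 → 64 → 1 → 1 → 1 → 1; reaches −1, so base 8 does not prove 65 composite.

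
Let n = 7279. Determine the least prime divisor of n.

7279 is odd.
Digit sum 25, not divisible by 3.
Ends in 9: not divisible by 5.
7: 7279 = 7·1039 + 6
11: 7279 = 11·661 + 8
13: 7279 = 13·559 + 12
17: 7279 = 17·428 + 3
19: 7279 = 19·383 + 2
23: 7279 = 23·316 + 11
29: 7279 = 29·251

29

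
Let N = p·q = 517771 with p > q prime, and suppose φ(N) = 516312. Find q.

607

φ(n) = (p−1)(q−1) = n − (p+q) + 1, so p + q = 517771 − 516312 + 1 = 1460.
p and q are the roots of t² − 1460t + 517771 = 0.
Discriminant: 1460² − 4·517771 = 2131600 − 2071084 = 60516; √60516 = 246.
q = (1460 − 246)/2 = 607, p = (1460 + 246)/2 = 853.
Check: 607 · 853 = 517771.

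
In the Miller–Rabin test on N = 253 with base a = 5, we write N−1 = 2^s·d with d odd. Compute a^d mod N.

253 − 1 = 252 = 2^2 · 63, so d = 63.
5^1 ≡ 5 (mod 253)
5^2 ≡ 5^2 = 25 ≡ 25 (mod 253)
5^4 ≡ 25^2 = 625 ≡ 119 (mod 253)
5^8 ≡ 119^2 = 14161 ≡ 246 (mod 253)
5^16 ≡ 246^2 = 60516 ≡ 49 (mod 253)
5^32 ≡ 49^2 = 2401 ≡ 124 (mod 253)
63 = 32 + 16 + 8 + 4 + 2 + 1 in binary powers of 2.
So 5^63 ≡ 124 · 49 · 246 · 119 · 25 · 5 ≡ 191 (mod 253).
Squaring chain: 191 → 49; never reaches −1, so base 5 is a Miller–Rabin witness that 253 is composite.

191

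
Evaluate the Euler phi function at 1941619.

1893216

Factor: 1941619 = 83 · 149 · 157.
φ(1941619) = (83−1) · (149−1) · (157−1) = 82 · 148 · 156 = 1893216.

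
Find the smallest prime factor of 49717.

49717 is odd.
Digit sum 28, not divisible by 3.
Ends in 7: not divisible by 5.
7: 49717 = 7·7102 + 3
11: 49717 = 11·4519 + 8
13: 49717 = 13·3824 + 5
17: 49717 = 17·2924 + 9
19: 49717 = 19·2616 + 13
23: 49717 = 23·2161 + 14
29: 49717 = 29·1714 + 11
31: 49717 = 31·1603 + 24
37: 49717 = 37·1343 + 26
41: 49717 = 41·1212 + 25
43: 49717 = 43·1156 + 9
47: 49717 = 47·1057 + 38
53: 49717 = 53·938 + 3
59: 49717 = 59·842 + 39
61: 49717 = 61·815 + 2
67: 49717 = 67·742 + 3
71: 49717 = 71·700 + 17
73: 49717 = 73·681 + 4
79: 49717 = 79·629 + 26
83: 49717 = 83·599

83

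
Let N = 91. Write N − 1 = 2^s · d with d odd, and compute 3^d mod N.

91 − 1 = 90 = 2^1 · 45, so d = 45.
3^1 ≡ 3 (mod 91)
3^2 ≡ 3^2 = 9 ≡ 9 (mod 91)
3^4 ≡ 9^2 = 81 ≡ 81 (mod 91)
3^8 ≡ 81^2 = 6561 ≡ 9 (mod 91)
3^16 ≡ 9^2 = 81 ≡ 81 (mod 91)
3^32 ≡ 81^2 = 6561 ≡ 9 (mod 91)
45 = 32 + 8 + 4 + 1 in binary powers of 2.
So 3^45 ≡ 9 · 9 · 81 · 3 ≡ 27 (mod 91).
Squaring chain: 27; never reaches −1, so base 3 is a Miller–Rabin witness that 91 is composite.

27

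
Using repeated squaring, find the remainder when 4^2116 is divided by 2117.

1756

4^1 ≡ 4 (mod 2117)
4^2 ≡ 4^2 = 16 ≡ 16 (mod 2117)
4^4 ≡ 16^2 = 256 ≡ 256 (mod 2117)
4^8 ≡ 256^2 = 65536 ≡ 2026 (mod 2117)
4^16 ≡ 2026^2 = 4104676 ≡ 1930 (mod 2117)
4^32 ≡ 1930^2 = 3724900 ≡ 1097 (mod 2117)
4^64 ≡ 1097^2 = 1203409 ≡ 953 (mod 2117)
4^128 ≡ 953^2 = 908209 ≡ 16 (mod 2117)
4^256 ≡ 16^2 = 256 ≡ 256 (mod 2117)
4^512 ≡ 256^2 = 65536 ≡ 2026 (mod 2117)
4^1024 ≡ 2026^2 = 4104676 ≡ 1930 (mod 2117)
4^2048 ≡ 1930^2 = 3724900 ≡ 1097 (mod 2117)
2116 = 2048 + 64 + 4 in binary powers of 2.
So 4^2116 ≡ 1097 · 953 · 256 ≡ 1756 (mod 2117).
Since 1756 ≠ 1, base 4 is a Fermat witness: 2117 is composite.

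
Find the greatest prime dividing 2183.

59

2183 = 37 · 59
59 is prime.
So 2183 = 37 · 59; the largest prime factor is 59.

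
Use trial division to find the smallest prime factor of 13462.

2

13462 is even: 2 divides it.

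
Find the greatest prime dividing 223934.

223934 = 2 · 111967
111967 = 19 · 5893
5893 = 71 · 83
83 is prime.
So 223934 = 2 · 19 · 71 · 83; the largest prime factor is 83.

83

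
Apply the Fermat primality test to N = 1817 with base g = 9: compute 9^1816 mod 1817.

1021

9^1 ≡ 9 (mod 1817)
9^2 ≡ 9^2 = 81 ≡ 81 (mod 1817)
9^4 ≡ 81^2 = 6561 ≡ 1110 (mod 1817)
9^8 ≡ 1110^2 = 1232100 ≡ 174 (mod 1817)
9^16 ≡ 174^2 = 30276 ≡ 1204 (mod 1817)
9^32 ≡ 1204^2 = 1449616 ≡ 1467 (mod 1817)
9^64 ≡ 1467^2 = 2152089 ≡ 761 (mod 1817)
9^128 ≡ 761^2 = 579121 ≡ 1315 (mod 1817)
9^256 ≡ 1315^2 = 1729225 ≡ 1258 (mod 1817)
9^512 ≡ 1258^2 = 1582564 ≡ 1774 (mod 1817)
9^1024 ≡ 1774^2 = 3147076 ≡ 32 (mod 1817)
1816 = 1024 + 512 + 256 + 16 + 8 in binary powers of 2.
So 9^1816 ≡ 32 · 1774 · 1258 · 1204 · 174 ≡ 1021 (mod 1817).
Since 1021 ≠ 1, base 9 is a Fermat witness: 1817 is composite.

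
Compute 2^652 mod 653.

1

2^1 ≡ 2 (mod 653)
2^2 ≡ 2^2 = 4 ≡ 4 (mod 653)
2^4 ≡ 4^2 = 16 ≡ 16 (mod 653)
2^8 ≡ 16^2 = 256 ≡ 256 (mod 653)
2^16 ≡ 256^2 = 65536 ≡ 236 (mod 653)
2^32 ≡ 236^2 = 55696 ≡ 191 (mod 653)
2^64 ≡ 191^2 = 36481 ≡ 566 (mod 653)
2^128 ≡ 566^2 = 320356 ≡ 386 (mod 653)
2^256 ≡ 386^2 = 148996 ≡ 112 (mod 653)
2^512 ≡ 112^2 = 12544 ≡ 137 (mod 653)
652 = 512 + 128 + 8 + 4 in binary powers of 2.
So 2^652 ≡ 137 · 386 · 256 · 16 ≡ 1 (mod 653).
Since the result is 1, base 2 gives no evidence that 653 is composite.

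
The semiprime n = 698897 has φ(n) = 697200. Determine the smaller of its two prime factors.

701

φ(n) = (p−1)(q−1) = n − (p+q) + 1, so p + q = 698897 − 697200 + 1 = 1698.
p and q are the roots of t² − 1698t + 698897 = 0.
Discriminant: 1698² − 4·698897 = 2883204 − 2795588 = 87616; √87616 = 296.
q = (1698 − 296)/2 = 701, p = (1698 + 296)/2 = 997.
Check: 701 · 997 = 698897.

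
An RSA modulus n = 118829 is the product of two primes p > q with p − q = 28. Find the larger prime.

Since p = q + 28, we have 118829 = q(q + 28), so q² + 28q − 118829 = 0.
Discriminant: 28² + 4·118829 = 784 + 475316 = 476100; √476100 = 690.
q = (−28 + 690)/2 = 331, and p = q + 28 = 359.
Check: 331 · 359 = 118829.

359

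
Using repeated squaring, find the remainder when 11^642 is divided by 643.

11^1 ≡ 11 (mod 643)
11^2 ≡ 11^2 = 121 ≡ 121 (mod 643)
11^4 ≡ 121^2 = 14641 ≡ 495 (mod 643)
11^8 ≡ 495^2 = 245025 ≡ 42 (mod 643)
11^16 ≡ 42^2 = 1764 ≡ 478 (mod 643)
11^32 ≡ 478^2 = 228484 ≡ 219 (mod 643)
11^64 ≡ 219^2 = 47961 ≡ 379 (mod 643)
11^128 ≡ 379^2 = 143641 ≡ 252 (mod 643)
11^256 ≡ 252^2 = 63504 ≡ 490 (mod 643)
11^512 ≡ 490^2 = 240100 ≡ 261 (mod 643)
642 = 512 + 128 + 2 in binary powers of 2.
So 11^642 ≡ 261 · 252 · 121 ≡ 1 (mod 643).
Since the result is 1, base 11 gives no evidence that 643 is composite.

1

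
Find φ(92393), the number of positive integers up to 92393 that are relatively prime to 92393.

Factor: 92393 = 7 · 67 · 197.
φ(92393) = (7−1) · (67−1) · (197−1) = 6 · 66 · 196 = 77616.

77616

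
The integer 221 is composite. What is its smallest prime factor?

13

221 is odd.
Digit sum 5, not divisible by 3.
Ends in 1: not divisible by 5.
7: 221 = 7·31 + 4
11: 221 = 11·20 + 1
13: 221 = 13·17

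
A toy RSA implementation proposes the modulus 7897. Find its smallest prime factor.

7897 is odd.
Digit sum 31, not divisible by 3.
Ends in 7: not divisible by 5.
7: 7897 = 7·1128 + 1
11: 7897 = 11·717 + 10
13: 7897 = 13·607 + 6
17: 7897 = 17·464 + 9
19: 7897 = 19·415 + 12
23: 7897 = 23·343 + 8
29: 7897 = 29·272 + 9
31: 7897 = 31·254 + 23
37: 7897 = 37·213 + 16
41: 7897 = 41·192 + 25
43: 7897 = 43·183 + 28
47: 7897 = 47·168 + 1
53: 7897 = 53·149

53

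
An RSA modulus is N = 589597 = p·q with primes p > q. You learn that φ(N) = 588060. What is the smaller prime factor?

727

φ(n) = (p−1)(q−1) = n − (p+q) + 1, so p + q = 589597 − 588060 + 1 = 1538.
p and q are the roots of t² − 1538t + 589597 = 0.
Discriminant: 1538² − 4·589597 = 2365444 − 2358388 = 7056; √7056 = 84.
q = (1538 − 84)/2 = 727, p = (1538 + 84)/2 = 811.
Check: 727 · 811 = 589597.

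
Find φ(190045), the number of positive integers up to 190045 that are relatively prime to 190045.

150480

Factor: 190045 = 5 · 191 · 199.
φ(190045) = (5−1) · (191−1) · (199−1) = 4 · 190 · 198 = 150480.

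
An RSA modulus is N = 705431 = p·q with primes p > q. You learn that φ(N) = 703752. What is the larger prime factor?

φ(n) = (p−1)(q−1) = n − (p+q) + 1, so p + q = 705431 − 703752 + 1 = 1680.
p and q are the roots of t² − 1680t + 705431 = 0.
Discriminant: 1680² − 4·705431 = 2822400 − 2821724 = 676; √676 = 26.
q = (1680 − 26)/2 = 827, p = (1680 + 26)/2 = 853.
Check: 827 · 853 = 705431.

853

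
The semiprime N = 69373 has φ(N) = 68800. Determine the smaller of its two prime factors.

φ(n) = (p−1)(q−1) = n − (p+q) + 1, so p + q = 69373 − 68800 + 1 = 574.
p and q are the roots of t² − 574t + 69373 = 0.
Discriminant: 574² − 4·69373 = 329476 − 277492 = 51984; √51984 = 228.
q = (574 − 228)/2 = 173, p = (574 + 228)/2 = 401.
Check: 173 · 401 = 69373.

173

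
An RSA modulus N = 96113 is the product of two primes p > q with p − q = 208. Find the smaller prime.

223

Since p = q + 208, we have 96113 = q(q + 208), so q² + 208q − 96113 = 0.
Discriminant: 208² + 4·96113 = 43264 + 384452 = 427716; √427716 = 654.
q = (−208 + 654)/2 = 223, and p = q + 208 = 431.
Check: 223 · 431 = 96113.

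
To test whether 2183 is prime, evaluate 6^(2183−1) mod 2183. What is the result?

6^1 ≡ 6 (mod 2183)
6^2 ≡ 6^2 = 36 ≡ 36 (mod 2183)
6^4 ≡ 36^2 = 1296 ≡ 1296 (mod 2183)
6^8 ≡ 1296^2 = 1679616 ≡ 889 (mod 2183)
6^16 ≡ 889^2 = 790321 ≡ 75 (mod 2183)
6^32 ≡ 75^2 = 5625 ≡ 1259 (mod 2183)
6^64 ≡ 1259^2 = 1585081 ≡ 223 (mod 2183)
6^128 ≡ 223^2 = 49729 ≡ 1703 (mod 2183)
6^256 ≡ 1703^2 = 2900209 ≡ 1185 (mod 2183)
6^512 ≡ 1185^2 = 1404225 ≡ 556 (mod 2183)
6^1024 ≡ 556^2 = 309136 ≡ 1333 (mod 2183)
6^2048 ≡ 1333^2 = 1776889 ≡ 2110 (mod 2183)
2182 = 2048 + 128 + 4 + 2 in binary powers of 2.
So 6^2182 ≡ 2110 · 1703 · 1296 · 36 ≡ 1553 (mod 2183).
Since 1553 ≠ 1, base 6 is a Fermat witness: 2183 is composite.

1553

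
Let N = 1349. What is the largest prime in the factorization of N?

71

1349 = 19 · 71
71 is prime.
So 1349 = 19 · 71; the largest prime factor is 71.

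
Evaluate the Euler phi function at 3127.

3016

Factor: 3127 = 53 · 59.
φ(3127) = (53−1) · (59−1) = 52 · 58 = 3016.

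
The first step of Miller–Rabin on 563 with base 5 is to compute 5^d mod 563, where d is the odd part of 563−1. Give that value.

563 − 1 = 562 = 2^1 · 281, so d = 281.
5^1 ≡ 5 (mod 563)
5^2 ≡ 5^2 = 25 ≡ 25 (mod 563)
5^4 ≡ 25^2 = 625 ≡ 62 (mod 563)
5^8 ≡ 62^2 = 3844 ≡ 466 (mod 563)
5^16 ≡ 466^2 = 217156 ≡ 401 (mod 563)
5^32 ≡ 401^2 = 160801 ≡ 346 (mod 563)
5^64 ≡ 346^2 = 119716 ≡ 360 (mod 563)
5^128 ≡ 360^2 = 129600 ≡ 110 (mod 563)
5^256 ≡ 110^2 = 12100 ≡ 277 (mod 563)
281 = 256 + 16 + 8 + 1 in binary powers of 2.
So 5^281 ≡ 277 · 401 · 466 · 5 ≡ 562 (mod 563).
Since 5^d ≡ 562 (mod 563), base 5 does not prove 563 composite.

562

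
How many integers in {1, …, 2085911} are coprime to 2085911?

2031480

Factor: 2085911 = 67 · 163 · 191.
φ(2085911) = (67−1) · (163−1) · (191−1) = 66 · 162 · 190 = 2031480.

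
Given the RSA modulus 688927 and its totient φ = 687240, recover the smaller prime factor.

691

φ(n) = (p−1)(q−1) = n − (p+q) + 1, so p + q = 688927 − 687240 + 1 = 1688.
p and q are the roots of t² − 1688t + 688927 = 0.
Discriminant: 1688² − 4·688927 = 2849344 − 2755708 = 93636; √93636 = 306.
q = (1688 − 306)/2 = 691, p = (1688 + 306)/2 = 997.
Check: 691 · 997 = 688927.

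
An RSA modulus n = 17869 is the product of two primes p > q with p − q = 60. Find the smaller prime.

107

Since p = q + 60, we have 17869 = q(q + 60), so q² + 60q − 17869 = 0.
Discriminant: 60² + 4·17869 = 3600 + 71476 = 75076; √75076 = 274.
q = (−60 + 274)/2 = 107, and p = q + 60 = 167.
Check: 107 · 167 = 17869.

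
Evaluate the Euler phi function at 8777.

8580

Factor: 8777 = 67 · 131.
φ(8777) = (67−1) · (131−1) = 66 · 130 = 8580.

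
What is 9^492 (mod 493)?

9^1 ≡ 9 (mod 493)
9^2 ≡ 9^2 = 81 ≡ 81 (mod 493)
9^4 ≡ 81^2 = 6561 ≡ 152 (mod 493)
9^8 ≡ 152^2 = 23104 ≡ 426 (mod 493)
9^16 ≡ 426^2 = 181476 ≡ 52 (mod 493)
9^32 ≡ 52^2 = 2704 ≡ 239 (mod 493)
9^64 ≡ 239^2 = 57121 ≡ 426 (mod 493)
9^128 ≡ 426^2 = 181476 ≡ 52 (mod 493)
9^256 ≡ 52^2 = 2704 ≡ 239 (mod 493)
492 = 256 + 128 + 64 + 32 + 8 + 4 in binary powers of 2.
So 9^492 ≡ 239 · 52 · 426 · 239 · 426 · 152 ≡ 458 (mod 493).
Since 458 ≠ 1, base 9 is a Fermat witness: 493 is composite.

458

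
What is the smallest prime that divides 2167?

11

2167 is odd.
Digit sum 16, not divisible by 3.
Ends in 7: not divisible by 5.
7: 2167 = 7·309 + 4
11: 2167 = 11·197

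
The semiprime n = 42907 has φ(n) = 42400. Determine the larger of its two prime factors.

401

φ(n) = (p−1)(q−1) = n − (p+q) + 1, so p + q = 42907 − 42400 + 1 = 508.
p and q are the roots of t² − 508t + 42907 = 0.
Discriminant: 508² − 4·42907 = 258064 − 171628 = 86436; √86436 = 294.
q = (508 − 294)/2 = 107, p = (508 + 294)/2 = 401.
Check: 107 · 401 = 42907.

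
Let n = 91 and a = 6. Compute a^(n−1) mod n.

6^1 ≡ 6 (mod 91)
6^2 ≡ 6^2 = 36 ≡ 36 (mod 91)
6^4 ≡ 36^2 = 1296 ≡ 22 (mod 91)
6^8 ≡ 22^2 = 484 ≡ 29 (mod 91)
6^16 ≡ 29^2 = 841 ≡ 22 (mod 91)
6^32 ≡ 22^2 = 484 ≡ 29 (mod 91)
6^64 ≡ 29^2 = 841 ≡ 22 (mod 91)
90 = 64 + 16 + 8 + 2 in binary powers of 2.
So 6^90 ≡ 22 · 22 · 29 · 36 ≡ 64 (mod 91).
Since 64 ≠ 1, base 6 is a Fermat witness: 91 is composite.

64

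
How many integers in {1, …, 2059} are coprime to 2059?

1960

Factor: 2059 = 29 · 71.
φ(2059) = (29−1) · (71−1) = 28 · 70 = 1960.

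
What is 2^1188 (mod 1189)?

297

2^1 ≡ 2 (mod 1189)
2^2 ≡ 2^2 = 4 ≡ 4 (mod 1189)
2^4 ≡ 4^2 = 16 ≡ 16 (mod 1189)
2^8 ≡ 16^2 = 256 ≡ 256 (mod 1189)
2^16 ≡ 256^2 = 65536 ≡ 141 (mod 1189)
2^32 ≡ 141^2 = 19881 ≡ 857 (mod 1189)
2^64 ≡ 857^2 = 734449 ≡ 836 (mod 1189)
2^128 ≡ 836^2 = 698896 ≡ 953 (mod 1189)
2^256 ≡ 953^2 = 908209 ≡ 1002 (mod 1189)
2^512 ≡ 1002^2 = 1004004 ≡ 488 (mod 1189)
2^1024 ≡ 488^2 = 238144 ≡ 344 (mod 1189)
1188 = 1024 + 128 + 32 + 4 in binary powers of 2.
So 2^1188 ≡ 344 · 953 · 857 · 16 ≡ 297 (mod 1189).
Since 297 ≠ 1, base 2 is a Fermat witness: 1189 is composite.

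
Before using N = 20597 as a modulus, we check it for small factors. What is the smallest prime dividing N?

43

20597 is odd.
Digit sum 23, not divisible by 3.
Ends in 7: not divisible by 5.
7: 20597 = 7·2942 + 3
11: 20597 = 11·1872 + 5
13: 20597 = 13·1584 + 5
17: 20597 = 17·1211 + 10
19: 20597 = 19·1084 + 1
23: 20597 = 23·895 + 12
29: 20597 = 29·710 + 7
31: 20597 = 31·664 + 13
37: 20597 = 37·556 + 25
41: 20597 = 41·502 + 15
43: 20597 = 43·479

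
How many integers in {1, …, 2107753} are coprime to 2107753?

2052864

Factor: 2107753 = 67 · 163 · 193.
φ(2107753) = (67−1) · (163−1) · (193−1) = 66 · 162 · 192 = 2052864.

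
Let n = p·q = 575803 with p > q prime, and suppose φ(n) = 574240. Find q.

φ(n) = (p−1)(q−1) = n − (p+q) + 1, so p + q = 575803 − 574240 + 1 = 1564.
p and q are the roots of t² − 1564t + 575803 = 0.
Discriminant: 1564² − 4·575803 = 2446096 − 2303212 = 142884; √142884 = 378.
q = (1564 − 378)/2 = 593, p = (1564 + 378)/2 = 971.
Check: 593 · 971 = 575803.

593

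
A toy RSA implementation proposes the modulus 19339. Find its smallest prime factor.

19339 is odd.
Digit sum 25, not divisible by 3.
Ends in 9: not divisible by 5.
7: 19339 = 7·2762 + 5
11: 19339 = 11·1758 + 1
13: 19339 = 13·1487 + 8
17: 19339 = 17·1137 + 10
19: 19339 = 19·1017 + 16
23: 19339 = 23·840 + 19
29: 19339 = 29·666 + 25
31: 19339 = 31·623 + 26
37: 19339 = 37·522 + 25
41: 19339 = 41·471 + 28
43: 19339 = 43·449 + 32
47: 19339 = 47·411 + 22
53: 19339 = 53·364 + 47
59: 19339 = 59·327 + 46
61: 19339 = 61·317 + 2
67: 19339 = 67·288 + 43
71: 19339 = 71·272 + 27
73: 19339 = 73·264 + 67
79: 19339 = 79·244 + 63
83: 19339 = 83·233

83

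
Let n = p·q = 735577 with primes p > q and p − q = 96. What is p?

Since p = q + 96, we have 735577 = q(q + 96), so q² + 96q − 735577 = 0.
Discriminant: 96² + 4·735577 = 9216 + 2942308 = 2951524; √2951524 = 1718.
q = (−96 + 1718)/2 = 811, and p = q + 96 = 907.
Check: 811 · 907 = 735577.

907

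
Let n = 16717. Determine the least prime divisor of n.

73

16717 is odd.
Digit sum 22, not divisible by 3.
Ends in 7: not divisible by 5.
7: 16717 = 7·2388 + 1
11: 16717 = 11·1519 + 8
13: 16717 = 13·1285 + 12
17: 16717 = 17·983 + 6
19: 16717 = 19·879 + 16
23: 16717 = 23·726 + 19
29: 16717 = 29·576 + 13
31: 16717 = 31·539 + 8
37: 16717 = 37·451 + 30
41: 16717 = 41·407 + 30
43: 16717 = 43·388 + 33
47: 16717 = 47·355 + 32
53: 16717 = 53·315 + 22
59: 16717 = 59·283 + 20
61: 16717 = 61·274 + 3
67: 16717 = 67·249 + 34
71: 16717 = 71·235 + 32
73: 16717 = 73·229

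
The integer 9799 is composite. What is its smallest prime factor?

9799 is odd.
Digit sum 34, not divisible by 3.
Ends in 9: not divisible by 5.
7: 9799 = 7·1399 + 6
11: 9799 = 11·890 + 9
13: 9799 = 13·753 + 10
17: 9799 = 17·576 + 7
19: 9799 = 19·515 + 14
23: 9799 = 23·426 + 1
29: 9799 = 29·337 + 26
31: 9799 = 31·316 + 3
37: 9799 = 37·264 + 31
41: 9799 = 41·239

41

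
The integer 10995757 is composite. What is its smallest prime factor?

83

10995757 is odd.
Digit sum 43, not divisible by 3.
Ends in 7: not divisible by 5.
7: 10995757 = 7·1570822 + 3
11: 10995757 = 11·999614 + 3
13: 10995757 = 13·845827 + 6
17: 10995757 = 17·646809 + 4
19: 10995757 = 19·578724 + 1
23: 10995757 = 23·478076 + 9
29: 10995757 = 29·379164 + 1
31: 10995757 = 31·354701 + 26
37: 10995757 = 37·297182 + 23
41: 10995757 = 41·268189 + 8
43: 10995757 = 43·255715 + 12
47: 10995757 = 47·233952 + 13
53: 10995757 = 53·207467 + 6
59: 10995757 = 59·186368 + 45
61: 10995757 = 61·180258 + 19
67: 10995757 = 67·164115 + 52
71: 10995757 = 71·154869 + 58
73: 10995757 = 73·150626 + 59
79: 10995757 = 79·139186 + 63
83: 10995757 = 83·132479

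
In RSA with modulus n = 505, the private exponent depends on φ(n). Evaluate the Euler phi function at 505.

400

Factor: 505 = 5 · 101.
φ(505) = (5−1) · (101−1) = 4 · 100 = 400.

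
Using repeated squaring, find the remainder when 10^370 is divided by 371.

10^1 ≡ 10 (mod 371)
10^2 ≡ 10^2 = 100 ≡ 100 (mod 371)
10^4 ≡ 100^2 = 10000 ≡ 354 (mod 371)
10^8 ≡ 354^2 = 125316 ≡ 289 (mod 371)
10^16 ≡ 289^2 = 83521 ≡ 46 (mod 371)
10^32 ≡ 46^2 = 2116 ≡ 261 (mod 371)
10^64 ≡ 261^2 = 68121 ≡ 228 (mod 371)
10^128 ≡ 228^2 = 51984 ≡ 44 (mod 371)
10^256 ≡ 44^2 = 1936 ≡ 81 (mod 371)
370 = 256 + 64 + 32 + 16 + 2 in binary powers of 2.
So 10^370 ≡ 81 · 228 · 261 · 46 · 100 ≡ 102 (mod 371).
Since 102 ≠ 1, base 10 is a Fermat witness: 371 is composite.

102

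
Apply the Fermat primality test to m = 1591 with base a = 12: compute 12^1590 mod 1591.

84

12^1 ≡ 12 (mod 1591)
12^2 ≡ 12^2 = 144 ≡ 144 (mod 1591)
12^4 ≡ 144^2 = 20736 ≡ 53 (mod 1591)
12^8 ≡ 53^2 = 2809 ≡ 1218 (mod 1591)
12^16 ≡ 1218^2 = 1483524 ≡ 712 (mod 1591)
12^32 ≡ 712^2 = 506944 ≡ 1006 (mod 1591)
12^64 ≡ 1006^2 = 1012036 ≡ 160 (mod 1591)
12^128 ≡ 160^2 = 25600 ≡ 144 (mod 1591)
12^256 ≡ 144^2 = 20736 ≡ 53 (mod 1591)
12^512 ≡ 53^2 = 2809 ≡ 1218 (mod 1591)
12^1024 ≡ 1218^2 = 1483524 ≡ 712 (mod 1591)
1590 = 1024 + 512 + 32 + 16 + 4 + 2 in binary powers of 2.
So 12^1590 ≡ 712 · 1218 · 1006 · 712 · 53 · 144 ≡ 84 (mod 1591).
Since 84 ≠ 1, base 12 is a Fermat witness: 1591 is composite.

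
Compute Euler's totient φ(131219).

Factor: 131219 = 11 · 79 · 151.
φ(131219) = (11−1) · (79−1) · (151−1) = 10 · 78 · 150 = 117000.

117000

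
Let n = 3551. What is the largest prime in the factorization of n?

67

3551 = 53 · 67
67 is prime.
So 3551 = 53 · 67; the largest prime factor is 67.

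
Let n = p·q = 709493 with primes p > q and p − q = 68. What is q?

809

Since p = q + 68, we have 709493 = q(q + 68), so q² + 68q − 709493 = 0.
Discriminant: 68² + 4·709493 = 4624 + 2837972 = 2842596; √2842596 = 1686.
q = (−68 + 1686)/2 = 809, and p = q + 68 = 877.
Check: 809 · 877 = 709493.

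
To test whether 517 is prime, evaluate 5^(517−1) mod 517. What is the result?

5^1 ≡ 5 (mod 517)
5^2 ≡ 5^2 = 25 ≡ 25 (mod 517)
5^4 ≡ 25^2 = 625 ≡ 108 (mod 517)
5^8 ≡ 108^2 = 11664 ≡ 290 (mod 517)
5^16 ≡ 290^2 = 84100 ≡ 346 (mod 517)
5^32 ≡ 346^2 = 119716 ≡ 289 (mod 517)
5^64 ≡ 289^2 = 83521 ≡ 284 (mod 517)
5^128 ≡ 284^2 = 80656 ≡ 4 (mod 517)
5^256 ≡ 4^2 = 16 ≡ 16 (mod 517)
5^512 ≡ 16^2 = 256 ≡ 256 (mod 517)
516 = 512 + 4 in binary powers of 2.
So 5^516 ≡ 256 · 108 ≡ 247 (mod 517).
Since 247 ≠ 1, base 5 is a Fermat witness: 517 is composite.

247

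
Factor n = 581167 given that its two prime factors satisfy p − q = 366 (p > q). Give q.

Since p = q + 366, we have 581167 = q(q + 366), so q² + 366q − 581167 = 0.
Discriminant: 366² + 4·581167 = 133956 + 2324668 = 2458624; √2458624 = 1568.
q = (−366 + 1568)/2 = 601, and p = q + 366 = 967.
Check: 601 · 967 = 581167.

601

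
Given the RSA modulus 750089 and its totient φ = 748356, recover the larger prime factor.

φ(n) = (p−1)(q−1) = n − (p+q) + 1, so p + q = 750089 − 748356 + 1 = 1734.
p and q are the roots of t² − 1734t + 750089 = 0.
Discriminant: 1734² − 4·750089 = 3006756 − 3000356 = 6400; √6400 = 80.
q = (1734 − 80)/2 = 827, p = (1734 + 80)/2 = 907.
Check: 827 · 907 = 750089.

907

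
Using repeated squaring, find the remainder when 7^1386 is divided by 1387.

7^1 ≡ 7 (mod 1387)
7^2 ≡ 7^2 = 49 ≡ 49 (mod 1387)
7^4 ≡ 49^2 = 2401 ≡ 1014 (mod 1387)
7^8 ≡ 1014^2 = 1028196 ≡ 429 (mod 1387)
7^16 ≡ 429^2 = 184041 ≡ 957 (mod 1387)
7^32 ≡ 957^2 = 915849 ≡ 429 (mod 1387)
7^64 ≡ 429^2 = 184041 ≡ 957 (mod 1387)
7^128 ≡ 957^2 = 915849 ≡ 429 (mod 1387)
7^256 ≡ 429^2 = 184041 ≡ 957 (mod 1387)
7^512 ≡ 957^2 = 915849 ≡ 429 (mod 1387)
7^1024 ≡ 429^2 = 184041 ≡ 957 (mod 1387)
1386 = 1024 + 256 + 64 + 32 + 8 + 2 in binary powers of 2.
So 7^1386 ≡ 957 · 957 · 957 · 429 · 429 · 49 ≡ 1122 (mod 1387).
Since 1122 ≠ 1, base 7 is a Fermat witness: 1387 is composite.

1122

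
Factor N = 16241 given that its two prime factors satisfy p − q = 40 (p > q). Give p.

Since p = q + 40, we have 16241 = q(q + 40), so q² + 40q − 16241 = 0.
Discriminant: 40² + 4·16241 = 1600 + 64964 = 66564; √66564 = 258.
q = (−40 + 258)/2 = 109, and p = q + 40 = 149.
Check: 109 · 149 = 16241.

149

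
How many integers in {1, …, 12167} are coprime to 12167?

Factor: 12167 = 23^3.
φ(12167) = 23^2·(23−1) = 11638.

11638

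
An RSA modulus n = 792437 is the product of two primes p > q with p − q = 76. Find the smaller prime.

853

Since p = q + 76, we have 792437 = q(q + 76), so q² + 76q − 792437 = 0.
Discriminant: 76² + 4·792437 = 5776 + 3169748 = 3175524; √3175524 = 1782.
q = (−76 + 1782)/2 = 853, and p = q + 76 = 929.
Check: 853 · 929 = 792437.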